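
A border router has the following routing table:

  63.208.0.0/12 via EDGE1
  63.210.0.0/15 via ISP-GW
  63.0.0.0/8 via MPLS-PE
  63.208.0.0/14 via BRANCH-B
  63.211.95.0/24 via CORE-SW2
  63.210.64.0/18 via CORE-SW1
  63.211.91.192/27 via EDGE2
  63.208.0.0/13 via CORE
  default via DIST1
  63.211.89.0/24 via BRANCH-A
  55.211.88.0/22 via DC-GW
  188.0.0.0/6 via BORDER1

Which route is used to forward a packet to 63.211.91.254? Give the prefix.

63.210.0.0/15

Entries matching 63.211.91.254:
  0.0.0.0/0 (default, matches everything)
  63.0.0.0/8 (63.0.0.0 - 63.255.255.255)
  63.208.0.0/12 (63.208.0.0 - 63.223.255.255)
  63.208.0.0/13 (63.208.0.0 - 63.215.255.255)
  63.208.0.0/14 (63.208.0.0 - 63.211.255.255)
  63.210.0.0/15 (63.210.0.0 - 63.211.255.255)
Most specific is 63.210.0.0/15.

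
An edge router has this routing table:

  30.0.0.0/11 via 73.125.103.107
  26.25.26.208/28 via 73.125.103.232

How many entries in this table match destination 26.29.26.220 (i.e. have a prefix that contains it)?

No listed prefix contains 26.29.26.220.
Total matching entries: 0.

0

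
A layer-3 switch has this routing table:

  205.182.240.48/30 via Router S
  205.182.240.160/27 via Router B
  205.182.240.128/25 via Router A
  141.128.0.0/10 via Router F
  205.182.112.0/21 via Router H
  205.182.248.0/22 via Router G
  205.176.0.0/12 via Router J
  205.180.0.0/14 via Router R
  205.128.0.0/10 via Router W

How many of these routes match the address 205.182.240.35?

3

Prefixes containing 205.182.240.35:
  205.128.0.0/10 (205.128.0.0 - 205.191.255.255)
  205.176.0.0/12 (205.176.0.0 - 205.191.255.255)
  205.180.0.0/14 (205.180.0.0 - 205.183.255.255)
Total matching entries: 3.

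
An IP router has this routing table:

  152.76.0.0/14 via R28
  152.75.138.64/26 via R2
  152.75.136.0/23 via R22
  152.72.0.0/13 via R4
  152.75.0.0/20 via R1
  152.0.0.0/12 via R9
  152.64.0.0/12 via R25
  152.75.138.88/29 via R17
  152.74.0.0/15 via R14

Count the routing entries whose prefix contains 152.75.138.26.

Prefixes containing 152.75.138.26:
  152.64.0.0/12 (152.64.0.0 - 152.79.255.255)
  152.72.0.0/13 (152.72.0.0 - 152.79.255.255)
  152.74.0.0/15 (152.74.0.0 - 152.75.255.255)
Total matching entries: 3.

3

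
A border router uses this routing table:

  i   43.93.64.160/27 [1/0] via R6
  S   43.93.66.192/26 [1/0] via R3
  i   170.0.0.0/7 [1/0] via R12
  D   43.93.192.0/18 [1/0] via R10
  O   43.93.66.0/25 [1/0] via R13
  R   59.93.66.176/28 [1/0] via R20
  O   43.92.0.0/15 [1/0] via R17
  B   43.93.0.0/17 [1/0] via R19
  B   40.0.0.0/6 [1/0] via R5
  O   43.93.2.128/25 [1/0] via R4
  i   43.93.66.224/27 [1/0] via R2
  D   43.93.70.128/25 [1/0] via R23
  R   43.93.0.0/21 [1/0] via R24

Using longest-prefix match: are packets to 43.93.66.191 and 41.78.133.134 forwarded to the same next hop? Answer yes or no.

no

43.93.66.191: longest match 43.93.0.0/17 -> R19
41.78.133.134: longest match 40.0.0.0/6 -> R5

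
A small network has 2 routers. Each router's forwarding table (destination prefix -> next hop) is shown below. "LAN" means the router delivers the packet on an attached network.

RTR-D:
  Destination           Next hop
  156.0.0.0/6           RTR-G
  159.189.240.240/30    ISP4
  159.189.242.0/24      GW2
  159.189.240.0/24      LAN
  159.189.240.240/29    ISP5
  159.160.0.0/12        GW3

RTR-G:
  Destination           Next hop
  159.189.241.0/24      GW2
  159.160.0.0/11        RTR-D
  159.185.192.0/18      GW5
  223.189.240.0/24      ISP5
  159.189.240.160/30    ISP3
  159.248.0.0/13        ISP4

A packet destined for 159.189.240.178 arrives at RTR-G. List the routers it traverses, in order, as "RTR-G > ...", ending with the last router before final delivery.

At RTR-G: longest match for 159.189.240.178 is 159.160.0.0/11 -> RTR-D
At RTR-D: longest match for 159.189.240.178 is 159.189.240.0/24 -> LAN

RTR-G > RTR-D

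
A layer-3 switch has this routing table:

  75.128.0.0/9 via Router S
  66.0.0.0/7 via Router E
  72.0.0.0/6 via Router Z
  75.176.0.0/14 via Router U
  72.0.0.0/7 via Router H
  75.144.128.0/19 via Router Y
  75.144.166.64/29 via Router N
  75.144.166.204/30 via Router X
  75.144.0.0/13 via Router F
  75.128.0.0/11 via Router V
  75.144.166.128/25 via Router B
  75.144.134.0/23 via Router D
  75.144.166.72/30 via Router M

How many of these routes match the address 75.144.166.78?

4

Prefixes containing 75.144.166.78:
  72.0.0.0/6 (72.0.0.0 - 75.255.255.255)
  75.128.0.0/9 (75.128.0.0 - 75.255.255.255)
  75.128.0.0/11 (75.128.0.0 - 75.159.255.255)
  75.144.0.0/13 (75.144.0.0 - 75.151.255.255)
Total matching entries: 4.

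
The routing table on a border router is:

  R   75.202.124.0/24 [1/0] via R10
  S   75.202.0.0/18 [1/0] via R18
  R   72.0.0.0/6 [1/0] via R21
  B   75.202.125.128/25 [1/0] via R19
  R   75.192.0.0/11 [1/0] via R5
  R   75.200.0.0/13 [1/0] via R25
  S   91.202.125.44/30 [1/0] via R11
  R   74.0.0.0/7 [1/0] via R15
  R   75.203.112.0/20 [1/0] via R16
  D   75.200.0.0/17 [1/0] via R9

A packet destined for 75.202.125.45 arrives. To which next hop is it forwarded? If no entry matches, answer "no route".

R25

Routes whose prefix contains 75.202.125.45:
  72.0.0.0/6 (72.0.0.0 - 75.255.255.255) -> R21
  74.0.0.0/7 (74.0.0.0 - 75.255.255.255) -> R15
  75.192.0.0/11 (75.192.0.0 - 75.223.255.255) -> R5
  75.200.0.0/13 (75.200.0.0 - 75.207.255.255) -> R25
More-specific entries that do NOT match:
  91.202.125.44/30 (91.202.125.44 - 91.202.125.47) does not contain 75.202.125.45
  75.202.125.128/25 (75.202.125.128 - 75.202.125.255) does not contain 75.202.125.45
  75.202.124.0/24 (75.202.124.0 - 75.202.124.255) does not contain 75.202.125.45
  75.203.112.0/20 (75.203.112.0 - 75.203.127.255) does not contain 75.202.125.45
  75.202.0.0/18 (75.202.0.0 - 75.202.63.255) does not contain 75.202.125.45
  75.200.0.0/17 (75.200.0.0 - 75.200.127.255) does not contain 75.202.125.45
Longest matching prefix is /13 -> next hop R25.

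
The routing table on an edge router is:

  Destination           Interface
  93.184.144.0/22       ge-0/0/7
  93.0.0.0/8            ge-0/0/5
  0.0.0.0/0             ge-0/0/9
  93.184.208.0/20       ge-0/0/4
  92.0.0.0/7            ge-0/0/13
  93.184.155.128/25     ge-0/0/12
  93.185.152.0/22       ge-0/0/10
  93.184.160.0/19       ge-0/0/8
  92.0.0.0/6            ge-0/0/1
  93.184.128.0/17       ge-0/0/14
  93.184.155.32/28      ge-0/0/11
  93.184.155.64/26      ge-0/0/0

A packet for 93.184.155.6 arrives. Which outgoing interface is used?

ge-0/0/14

Routes whose prefix contains 93.184.155.6:
  0.0.0.0/0 (default, matches everything) -> ge-0/0/9
  92.0.0.0/6 (92.0.0.0 - 95.255.255.255) -> ge-0/0/1
  92.0.0.0/7 (92.0.0.0 - 93.255.255.255) -> ge-0/0/13
  93.0.0.0/8 (93.0.0.0 - 93.255.255.255) -> ge-0/0/5
  93.184.128.0/17 (93.184.128.0 - 93.184.255.255) -> ge-0/0/14
More-specific entries that do NOT match:
  93.184.155.32/28 (93.184.155.32 - 93.184.155.47) does not contain 93.184.155.6
  93.184.155.64/26 (93.184.155.64 - 93.184.155.127) does not contain 93.184.155.6
  93.184.155.128/25 (93.184.155.128 - 93.184.155.255) does not contain 93.184.155.6
  93.184.144.0/22 (93.184.144.0 - 93.184.147.255) does not contain 93.184.155.6
  93.185.152.0/22 (93.185.152.0 - 93.185.155.255) does not contain 93.184.155.6
  93.184.208.0/20 (93.184.208.0 - 93.184.223.255) does not contain 93.184.155.6
  93.184.160.0/19 (93.184.160.0 - 93.184.191.255) does not contain 93.184.155.6
Longest matching prefix is /17 -> interface ge-0/0/14.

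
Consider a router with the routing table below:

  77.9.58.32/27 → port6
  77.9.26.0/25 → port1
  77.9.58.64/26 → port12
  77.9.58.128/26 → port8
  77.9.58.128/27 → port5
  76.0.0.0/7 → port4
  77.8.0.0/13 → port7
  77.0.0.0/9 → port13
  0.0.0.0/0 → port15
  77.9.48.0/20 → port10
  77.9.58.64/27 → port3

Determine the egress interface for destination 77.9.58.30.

Routes whose prefix contains 77.9.58.30:
  0.0.0.0/0 (default, matches everything) -> port15
  76.0.0.0/7 (76.0.0.0 - 77.255.255.255) -> port4
  77.0.0.0/9 (77.0.0.0 - 77.127.255.255) -> port13
  77.8.0.0/13 (77.8.0.0 - 77.15.255.255) -> port7
  77.9.48.0/20 (77.9.48.0 - 77.9.63.255) -> port10
More-specific entries that do NOT match:
  77.9.58.32/27 (77.9.58.32 - 77.9.58.63) does not contain 77.9.58.30
  77.9.58.128/27 (77.9.58.128 - 77.9.58.159) does not contain 77.9.58.30
  77.9.58.64/27 (77.9.58.64 - 77.9.58.95) does not contain 77.9.58.30
  77.9.58.64/26 (77.9.58.64 - 77.9.58.127) does not contain 77.9.58.30
  77.9.58.128/26 (77.9.58.128 - 77.9.58.191) does not contain 77.9.58.30
  77.9.26.0/25 (77.9.26.0 - 77.9.26.127) does not contain 77.9.58.30
Longest matching prefix is /20 -> interface port10.

port10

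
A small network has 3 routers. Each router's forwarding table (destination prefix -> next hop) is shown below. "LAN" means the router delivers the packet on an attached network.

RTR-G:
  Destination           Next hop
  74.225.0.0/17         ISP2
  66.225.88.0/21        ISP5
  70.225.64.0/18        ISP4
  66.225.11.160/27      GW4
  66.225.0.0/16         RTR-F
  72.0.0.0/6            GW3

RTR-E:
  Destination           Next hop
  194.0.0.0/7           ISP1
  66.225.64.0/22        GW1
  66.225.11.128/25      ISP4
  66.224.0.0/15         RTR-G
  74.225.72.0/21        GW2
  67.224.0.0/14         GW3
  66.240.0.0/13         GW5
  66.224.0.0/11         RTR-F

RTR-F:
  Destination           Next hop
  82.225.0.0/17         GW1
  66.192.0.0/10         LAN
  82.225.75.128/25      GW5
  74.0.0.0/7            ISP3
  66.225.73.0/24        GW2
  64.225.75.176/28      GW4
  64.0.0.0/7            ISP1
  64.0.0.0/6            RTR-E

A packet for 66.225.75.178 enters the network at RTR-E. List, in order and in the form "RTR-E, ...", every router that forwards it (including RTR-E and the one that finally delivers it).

RTR-E, RTR-G, RTR-F

At RTR-E: longest match for 66.225.75.178 is 66.224.0.0/15 -> RTR-G
At RTR-G: longest match for 66.225.75.178 is 66.225.0.0/16 -> RTR-F
At RTR-F: longest match for 66.225.75.178 is 66.192.0.0/10 -> LAN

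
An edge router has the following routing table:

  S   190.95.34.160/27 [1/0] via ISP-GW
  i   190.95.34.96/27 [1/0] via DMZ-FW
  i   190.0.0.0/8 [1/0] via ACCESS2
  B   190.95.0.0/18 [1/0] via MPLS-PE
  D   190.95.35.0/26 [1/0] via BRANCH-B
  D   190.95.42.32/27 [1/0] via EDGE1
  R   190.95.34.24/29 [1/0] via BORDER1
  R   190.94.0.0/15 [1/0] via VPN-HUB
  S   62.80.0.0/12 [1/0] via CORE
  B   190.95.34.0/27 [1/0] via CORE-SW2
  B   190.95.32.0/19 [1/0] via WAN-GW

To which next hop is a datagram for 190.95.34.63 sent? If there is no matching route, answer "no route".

WAN-GW

Routes whose prefix contains 190.95.34.63:
  190.0.0.0/8 (190.0.0.0 - 190.255.255.255) -> ACCESS2
  190.94.0.0/15 (190.94.0.0 - 190.95.255.255) -> VPN-HUB
  190.95.0.0/18 (190.95.0.0 - 190.95.63.255) -> MPLS-PE
  190.95.32.0/19 (190.95.32.0 - 190.95.63.255) -> WAN-GW
More-specific entries that do NOT match:
  190.95.34.24/29 (190.95.34.24 - 190.95.34.31) does not contain 190.95.34.63
  190.95.34.160/27 (190.95.34.160 - 190.95.34.191) does not contain 190.95.34.63
  190.95.34.96/27 (190.95.34.96 - 190.95.34.127) does not contain 190.95.34.63
  190.95.42.32/27 (190.95.42.32 - 190.95.42.63) does not contain 190.95.34.63
  190.95.34.0/27 (190.95.34.0 - 190.95.34.31) does not contain 190.95.34.63
  190.95.35.0/26 (190.95.35.0 - 190.95.35.63) does not contain 190.95.34.63
Longest matching prefix is /19 -> next hop WAN-GW.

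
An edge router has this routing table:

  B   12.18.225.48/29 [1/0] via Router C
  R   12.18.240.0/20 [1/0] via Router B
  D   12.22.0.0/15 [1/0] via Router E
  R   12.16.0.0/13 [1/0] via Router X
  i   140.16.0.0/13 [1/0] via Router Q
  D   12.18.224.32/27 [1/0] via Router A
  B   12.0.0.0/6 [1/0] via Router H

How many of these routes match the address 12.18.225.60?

Prefixes containing 12.18.225.60:
  12.0.0.0/6 (12.0.0.0 - 15.255.255.255)
  12.16.0.0/13 (12.16.0.0 - 12.23.255.255)
Total matching entries: 2.

2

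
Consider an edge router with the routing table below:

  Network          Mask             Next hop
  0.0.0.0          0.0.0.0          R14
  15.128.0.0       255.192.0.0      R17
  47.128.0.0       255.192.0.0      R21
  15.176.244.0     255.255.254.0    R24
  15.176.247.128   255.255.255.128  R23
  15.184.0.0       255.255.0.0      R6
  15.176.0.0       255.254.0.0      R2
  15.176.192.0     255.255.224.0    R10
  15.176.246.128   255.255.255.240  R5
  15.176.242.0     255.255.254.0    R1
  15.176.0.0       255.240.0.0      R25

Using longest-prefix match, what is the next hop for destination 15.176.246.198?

Routes whose prefix contains 15.176.246.198:
  0.0.0.0/0 (default, matches everything) -> R14
  15.128.0.0/10 (15.128.0.0 - 15.191.255.255) -> R17
  15.176.0.0/12 (15.176.0.0 - 15.191.255.255) -> R25
  15.176.0.0/15 (15.176.0.0 - 15.177.255.255) -> R2
More-specific entries that do NOT match:
  15.176.246.128/28 (15.176.246.128 - 15.176.246.143) does not contain 15.176.246.198
  15.176.247.128/25 (15.176.247.128 - 15.176.247.255) does not contain 15.176.246.198
  15.176.244.0/23 (15.176.244.0 - 15.176.245.255) does not contain 15.176.246.198
  15.176.242.0/23 (15.176.242.0 - 15.176.243.255) does not contain 15.176.246.198
  15.176.192.0/19 (15.176.192.0 - 15.176.223.255) does not contain 15.176.246.198
  15.184.0.0/16 (15.184.0.0 - 15.184.255.255) does not contain 15.176.246.198
Longest matching prefix is /15 -> next hop R2.

R2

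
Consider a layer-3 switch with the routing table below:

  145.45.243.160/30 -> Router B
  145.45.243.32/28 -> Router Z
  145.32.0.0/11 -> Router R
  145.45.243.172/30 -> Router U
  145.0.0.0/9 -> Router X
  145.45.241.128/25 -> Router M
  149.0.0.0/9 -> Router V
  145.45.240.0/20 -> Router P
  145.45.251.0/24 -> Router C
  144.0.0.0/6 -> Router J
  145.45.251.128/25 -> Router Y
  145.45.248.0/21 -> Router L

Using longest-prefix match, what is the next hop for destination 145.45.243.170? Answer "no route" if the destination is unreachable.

Routes whose prefix contains 145.45.243.170:
  144.0.0.0/6 (144.0.0.0 - 147.255.255.255) -> Router J
  145.0.0.0/9 (145.0.0.0 - 145.127.255.255) -> Router X
  145.32.0.0/11 (145.32.0.0 - 145.63.255.255) -> Router R
  145.45.240.0/20 (145.45.240.0 - 145.45.255.255) -> Router P
More-specific entries that do NOT match:
  145.45.243.160/30 (145.45.243.160 - 145.45.243.163) does not contain 145.45.243.170
  145.45.243.172/30 (145.45.243.172 - 145.45.243.175) does not contain 145.45.243.170
  145.45.243.32/28 (145.45.243.32 - 145.45.243.47) does not contain 145.45.243.170
  145.45.241.128/25 (145.45.241.128 - 145.45.241.255) does not contain 145.45.243.170
  145.45.251.128/25 (145.45.251.128 - 145.45.251.255) does not contain 145.45.243.170
  145.45.251.0/24 (145.45.251.0 - 145.45.251.255) does not contain 145.45.243.170
  145.45.248.0/21 (145.45.248.0 - 145.45.255.255) does not contain 145.45.243.170
Longest matching prefix is /20 -> next hop Router P.

Router P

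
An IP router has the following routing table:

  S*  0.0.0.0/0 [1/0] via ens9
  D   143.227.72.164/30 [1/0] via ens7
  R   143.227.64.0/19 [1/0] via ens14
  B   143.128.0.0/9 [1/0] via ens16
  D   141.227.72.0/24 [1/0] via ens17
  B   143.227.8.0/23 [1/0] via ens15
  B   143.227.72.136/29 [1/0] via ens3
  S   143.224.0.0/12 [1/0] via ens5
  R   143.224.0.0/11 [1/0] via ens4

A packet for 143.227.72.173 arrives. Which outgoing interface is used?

Routes whose prefix contains 143.227.72.173:
  0.0.0.0/0 (default, matches everything) -> ens9
  143.128.0.0/9 (143.128.0.0 - 143.255.255.255) -> ens16
  143.224.0.0/11 (143.224.0.0 - 143.255.255.255) -> ens4
  143.224.0.0/12 (143.224.0.0 - 143.239.255.255) -> ens5
  143.227.64.0/19 (143.227.64.0 - 143.227.95.255) -> ens14
More-specific entries that do NOT match:
  143.227.72.164/30 (143.227.72.164 - 143.227.72.167) does not contain 143.227.72.173
  143.227.72.136/29 (143.227.72.136 - 143.227.72.143) does not contain 143.227.72.173
  141.227.72.0/24 (141.227.72.0 - 141.227.72.255) does not contain 143.227.72.173
  143.227.8.0/23 (143.227.8.0 - 143.227.9.255) does not contain 143.227.72.173
Longest matching prefix is /19 -> interface ens14.

ens14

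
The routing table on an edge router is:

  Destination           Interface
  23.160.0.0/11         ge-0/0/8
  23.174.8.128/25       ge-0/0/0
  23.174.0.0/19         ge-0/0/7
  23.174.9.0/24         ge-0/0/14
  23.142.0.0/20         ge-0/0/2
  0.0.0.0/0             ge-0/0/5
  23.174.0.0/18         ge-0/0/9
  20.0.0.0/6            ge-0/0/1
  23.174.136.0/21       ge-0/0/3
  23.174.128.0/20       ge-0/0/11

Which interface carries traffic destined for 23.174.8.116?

ge-0/0/7

Routes whose prefix contains 23.174.8.116:
  0.0.0.0/0 (default, matches everything) -> ge-0/0/5
  20.0.0.0/6 (20.0.0.0 - 23.255.255.255) -> ge-0/0/1
  23.160.0.0/11 (23.160.0.0 - 23.191.255.255) -> ge-0/0/8
  23.174.0.0/18 (23.174.0.0 - 23.174.63.255) -> ge-0/0/9
  23.174.0.0/19 (23.174.0.0 - 23.174.31.255) -> ge-0/0/7
More-specific entries that do NOT match:
  23.174.8.128/25 (23.174.8.128 - 23.174.8.255) does not contain 23.174.8.116
  23.174.9.0/24 (23.174.9.0 - 23.174.9.255) does not contain 23.174.8.116
  23.174.136.0/21 (23.174.136.0 - 23.174.143.255) does not contain 23.174.8.116
  23.142.0.0/20 (23.142.0.0 - 23.142.15.255) does not contain 23.174.8.116
  23.174.128.0/20 (23.174.128.0 - 23.174.143.255) does not contain 23.174.8.116
Longest matching prefix is /19 -> interface ge-0/0/7.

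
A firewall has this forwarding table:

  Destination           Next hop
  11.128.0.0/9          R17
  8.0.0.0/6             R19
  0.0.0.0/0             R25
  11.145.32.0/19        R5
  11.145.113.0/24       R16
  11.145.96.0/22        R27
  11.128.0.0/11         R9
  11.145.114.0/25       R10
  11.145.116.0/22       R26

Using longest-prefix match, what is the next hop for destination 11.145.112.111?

Routes whose prefix contains 11.145.112.111:
  0.0.0.0/0 (default, matches everything) -> R25
  8.0.0.0/6 (8.0.0.0 - 11.255.255.255) -> R19
  11.128.0.0/9 (11.128.0.0 - 11.255.255.255) -> R17
  11.128.0.0/11 (11.128.0.0 - 11.159.255.255) -> R9
More-specific entries that do NOT match:
  11.145.114.0/25 (11.145.114.0 - 11.145.114.127) does not contain 11.145.112.111
  11.145.113.0/24 (11.145.113.0 - 11.145.113.255) does not contain 11.145.112.111
  11.145.96.0/22 (11.145.96.0 - 11.145.99.255) does not contain 11.145.112.111
  11.145.116.0/22 (11.145.116.0 - 11.145.119.255) does not contain 11.145.112.111
  11.145.32.0/19 (11.145.32.0 - 11.145.63.255) does not contain 11.145.112.111
Longest matching prefix is /11 -> next hop R9.

R9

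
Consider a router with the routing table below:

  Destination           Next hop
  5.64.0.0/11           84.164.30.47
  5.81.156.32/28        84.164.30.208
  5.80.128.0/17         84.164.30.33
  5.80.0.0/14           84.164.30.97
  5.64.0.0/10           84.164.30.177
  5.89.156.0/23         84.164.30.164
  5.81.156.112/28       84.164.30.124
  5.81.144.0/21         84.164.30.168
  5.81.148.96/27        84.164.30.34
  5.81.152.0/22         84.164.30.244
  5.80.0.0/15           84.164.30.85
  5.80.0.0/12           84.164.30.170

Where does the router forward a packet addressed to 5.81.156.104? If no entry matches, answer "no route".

Routes whose prefix contains 5.81.156.104:
  5.64.0.0/10 (5.64.0.0 - 5.127.255.255) -> 84.164.30.177
  5.64.0.0/11 (5.64.0.0 - 5.95.255.255) -> 84.164.30.47
  5.80.0.0/12 (5.80.0.0 - 5.95.255.255) -> 84.164.30.170
  5.80.0.0/14 (5.80.0.0 - 5.83.255.255) -> 84.164.30.97
  5.80.0.0/15 (5.80.0.0 - 5.81.255.255) -> 84.164.30.85
More-specific entries that do NOT match:
  5.81.156.32/28 (5.81.156.32 - 5.81.156.47) does not contain 5.81.156.104
  5.81.156.112/28 (5.81.156.112 - 5.81.156.127) does not contain 5.81.156.104
  5.81.148.96/27 (5.81.148.96 - 5.81.148.127) does not contain 5.81.156.104
  5.89.156.0/23 (5.89.156.0 - 5.89.157.255) does not contain 5.81.156.104
  5.81.152.0/22 (5.81.152.0 - 5.81.155.255) does not contain 5.81.156.104
  5.81.144.0/21 (5.81.144.0 - 5.81.151.255) does not contain 5.81.156.104
  5.80.128.0/17 (5.80.128.0 - 5.80.255.255) does not contain 5.81.156.104
Longest matching prefix is /15 -> next hop 84.164.30.85.

84.164.30.85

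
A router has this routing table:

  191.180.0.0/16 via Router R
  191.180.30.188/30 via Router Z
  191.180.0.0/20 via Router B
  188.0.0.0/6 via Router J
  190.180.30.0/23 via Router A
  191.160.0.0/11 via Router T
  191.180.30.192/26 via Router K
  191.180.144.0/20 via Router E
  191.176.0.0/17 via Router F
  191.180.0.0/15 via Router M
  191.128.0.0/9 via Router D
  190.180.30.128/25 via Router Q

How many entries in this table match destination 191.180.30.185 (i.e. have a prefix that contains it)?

Prefixes containing 191.180.30.185:
  188.0.0.0/6 (188.0.0.0 - 191.255.255.255)
  191.128.0.0/9 (191.128.0.0 - 191.255.255.255)
  191.160.0.0/11 (191.160.0.0 - 191.191.255.255)
  191.180.0.0/15 (191.180.0.0 - 191.181.255.255)
  191.180.0.0/16 (191.180.0.0 - 191.180.255.255)
Total matching entries: 5.

5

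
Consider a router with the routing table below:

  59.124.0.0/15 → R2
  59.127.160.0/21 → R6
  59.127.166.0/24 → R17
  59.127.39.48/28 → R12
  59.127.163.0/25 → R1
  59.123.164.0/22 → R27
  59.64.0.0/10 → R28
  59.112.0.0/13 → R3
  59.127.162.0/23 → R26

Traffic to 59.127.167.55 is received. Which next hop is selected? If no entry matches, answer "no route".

Routes whose prefix contains 59.127.167.55:
  59.64.0.0/10 (59.64.0.0 - 59.127.255.255) -> R28
  59.127.160.0/21 (59.127.160.0 - 59.127.167.255) -> R6
More-specific entries that do NOT match:
  59.127.39.48/28 (59.127.39.48 - 59.127.39.63) does not contain 59.127.167.55
  59.127.163.0/25 (59.127.163.0 - 59.127.163.127) does not contain 59.127.167.55
  59.127.166.0/24 (59.127.166.0 - 59.127.166.255) does not contain 59.127.167.55
  59.127.162.0/23 (59.127.162.0 - 59.127.163.255) does not contain 59.127.167.55
  59.123.164.0/22 (59.123.164.0 - 59.123.167.255) does not contain 59.127.167.55
Longest matching prefix is /21 -> next hop R6.

R6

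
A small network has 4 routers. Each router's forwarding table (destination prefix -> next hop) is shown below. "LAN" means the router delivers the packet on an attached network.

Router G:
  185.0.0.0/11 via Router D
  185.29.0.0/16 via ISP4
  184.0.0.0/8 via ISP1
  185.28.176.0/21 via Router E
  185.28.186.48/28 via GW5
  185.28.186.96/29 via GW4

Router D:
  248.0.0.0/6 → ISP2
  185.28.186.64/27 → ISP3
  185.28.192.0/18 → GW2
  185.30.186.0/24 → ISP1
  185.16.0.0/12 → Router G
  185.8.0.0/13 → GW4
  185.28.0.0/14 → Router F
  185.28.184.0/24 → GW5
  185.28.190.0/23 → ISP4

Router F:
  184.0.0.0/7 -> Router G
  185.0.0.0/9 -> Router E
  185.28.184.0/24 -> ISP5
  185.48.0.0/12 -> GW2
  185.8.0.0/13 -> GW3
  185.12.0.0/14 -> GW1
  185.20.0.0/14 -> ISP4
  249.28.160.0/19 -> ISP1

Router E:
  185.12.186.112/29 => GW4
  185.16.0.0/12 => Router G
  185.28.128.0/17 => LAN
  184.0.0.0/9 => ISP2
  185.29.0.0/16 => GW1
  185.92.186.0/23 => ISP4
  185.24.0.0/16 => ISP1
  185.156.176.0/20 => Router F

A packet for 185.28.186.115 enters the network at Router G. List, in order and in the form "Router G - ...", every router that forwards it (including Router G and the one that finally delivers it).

Router G - Router D - Router F - Router E

At Router G: longest match for 185.28.186.115 is 185.0.0.0/11 -> Router D
At Router D: longest match for 185.28.186.115 is 185.28.0.0/14 -> Router F
At Router F: longest match for 185.28.186.115 is 185.0.0.0/9 -> Router E
At Router E: longest match for 185.28.186.115 is 185.28.128.0/17 -> LAN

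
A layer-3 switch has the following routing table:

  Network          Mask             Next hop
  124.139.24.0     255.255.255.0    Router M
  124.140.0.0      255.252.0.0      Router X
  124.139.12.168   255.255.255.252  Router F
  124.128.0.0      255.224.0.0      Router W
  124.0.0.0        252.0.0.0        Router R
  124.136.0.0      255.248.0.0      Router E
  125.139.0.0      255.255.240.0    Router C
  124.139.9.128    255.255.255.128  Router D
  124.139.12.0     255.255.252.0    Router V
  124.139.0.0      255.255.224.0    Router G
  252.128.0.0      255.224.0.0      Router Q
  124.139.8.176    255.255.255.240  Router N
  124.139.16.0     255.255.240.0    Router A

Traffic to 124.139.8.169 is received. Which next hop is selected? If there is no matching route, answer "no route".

Routes whose prefix contains 124.139.8.169:
  124.0.0.0/6 (124.0.0.0 - 127.255.255.255) -> Router R
  124.128.0.0/11 (124.128.0.0 - 124.159.255.255) -> Router W
  124.136.0.0/13 (124.136.0.0 - 124.143.255.255) -> Router E
  124.139.0.0/19 (124.139.0.0 - 124.139.31.255) -> Router G
More-specific entries that do NOT match:
  124.139.12.168/30 (124.139.12.168 - 124.139.12.171) does not contain 124.139.8.169
  124.139.8.176/28 (124.139.8.176 - 124.139.8.191) does not contain 124.139.8.169
  124.139.9.128/25 (124.139.9.128 - 124.139.9.255) does not contain 124.139.8.169
  124.139.24.0/24 (124.139.24.0 - 124.139.24.255) does not contain 124.139.8.169
  124.139.12.0/22 (124.139.12.0 - 124.139.15.255) does not contain 124.139.8.169
  125.139.0.0/20 (125.139.0.0 - 125.139.15.255) does not contain 124.139.8.169
  124.139.16.0/20 (124.139.16.0 - 124.139.31.255) does not contain 124.139.8.169
Longest matching prefix is /19 -> next hop Router G.

Router G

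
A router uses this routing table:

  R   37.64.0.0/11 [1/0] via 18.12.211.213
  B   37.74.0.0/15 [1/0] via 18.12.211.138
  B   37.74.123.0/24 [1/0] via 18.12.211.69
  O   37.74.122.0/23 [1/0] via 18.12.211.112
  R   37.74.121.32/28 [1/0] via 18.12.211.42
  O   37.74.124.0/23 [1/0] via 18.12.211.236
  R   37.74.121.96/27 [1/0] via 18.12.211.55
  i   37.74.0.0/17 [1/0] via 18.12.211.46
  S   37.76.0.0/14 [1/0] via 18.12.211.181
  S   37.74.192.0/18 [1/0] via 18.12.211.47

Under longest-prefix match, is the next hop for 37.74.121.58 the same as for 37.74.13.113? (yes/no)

yes

37.74.121.58: longest match 37.74.0.0/17 -> 18.12.211.46
37.74.13.113: longest match 37.74.0.0/17 -> 18.12.211.46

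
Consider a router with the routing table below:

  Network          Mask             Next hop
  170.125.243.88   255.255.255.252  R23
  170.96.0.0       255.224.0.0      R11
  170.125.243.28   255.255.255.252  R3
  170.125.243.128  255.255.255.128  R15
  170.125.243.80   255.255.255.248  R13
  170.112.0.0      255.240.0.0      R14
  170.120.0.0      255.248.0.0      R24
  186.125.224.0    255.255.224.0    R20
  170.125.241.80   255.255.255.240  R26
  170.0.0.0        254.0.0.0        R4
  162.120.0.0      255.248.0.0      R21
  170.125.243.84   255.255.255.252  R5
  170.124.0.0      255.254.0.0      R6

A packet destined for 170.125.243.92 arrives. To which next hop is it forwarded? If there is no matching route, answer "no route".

Routes whose prefix contains 170.125.243.92:
  170.0.0.0/7 (170.0.0.0 - 171.255.255.255) -> R4
  170.96.0.0/11 (170.96.0.0 - 170.127.255.255) -> R11
  170.112.0.0/12 (170.112.0.0 - 170.127.255.255) -> R14
  170.120.0.0/13 (170.120.0.0 - 170.127.255.255) -> R24
  170.124.0.0/15 (170.124.0.0 - 170.125.255.255) -> R6
More-specific entries that do NOT match:
  170.125.243.88/30 (170.125.243.88 - 170.125.243.91) does not contain 170.125.243.92
  170.125.243.28/30 (170.125.243.28 - 170.125.243.31) does not contain 170.125.243.92
  170.125.243.84/30 (170.125.243.84 - 170.125.243.87) does not contain 170.125.243.92
  170.125.243.80/29 (170.125.243.80 - 170.125.243.87) does not contain 170.125.243.92
  170.125.241.80/28 (170.125.241.80 - 170.125.241.95) does not contain 170.125.243.92
  170.125.243.128/25 (170.125.243.128 - 170.125.243.255) does not contain 170.125.243.92
  186.125.224.0/19 (186.125.224.0 - 186.125.255.255) does not contain 170.125.243.92
Longest matching prefix is /15 -> next hop R6.

R6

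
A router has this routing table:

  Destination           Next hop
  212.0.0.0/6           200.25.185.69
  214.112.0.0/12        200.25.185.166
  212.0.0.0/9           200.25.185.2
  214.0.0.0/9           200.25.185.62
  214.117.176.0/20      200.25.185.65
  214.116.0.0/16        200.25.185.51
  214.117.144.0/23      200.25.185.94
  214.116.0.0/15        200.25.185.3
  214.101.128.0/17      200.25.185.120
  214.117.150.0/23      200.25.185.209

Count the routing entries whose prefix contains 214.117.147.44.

Prefixes containing 214.117.147.44:
  212.0.0.0/6 (212.0.0.0 - 215.255.255.255)
  214.0.0.0/9 (214.0.0.0 - 214.127.255.255)
  214.112.0.0/12 (214.112.0.0 - 214.127.255.255)
  214.116.0.0/15 (214.116.0.0 - 214.117.255.255)
Total matching entries: 4.

4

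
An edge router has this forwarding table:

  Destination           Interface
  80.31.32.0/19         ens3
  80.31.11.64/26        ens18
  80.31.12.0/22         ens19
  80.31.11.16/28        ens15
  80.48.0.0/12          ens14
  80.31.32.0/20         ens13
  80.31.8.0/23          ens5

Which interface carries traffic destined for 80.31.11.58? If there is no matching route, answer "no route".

no route

No entry's prefix contains 80.31.11.58; there is no default route.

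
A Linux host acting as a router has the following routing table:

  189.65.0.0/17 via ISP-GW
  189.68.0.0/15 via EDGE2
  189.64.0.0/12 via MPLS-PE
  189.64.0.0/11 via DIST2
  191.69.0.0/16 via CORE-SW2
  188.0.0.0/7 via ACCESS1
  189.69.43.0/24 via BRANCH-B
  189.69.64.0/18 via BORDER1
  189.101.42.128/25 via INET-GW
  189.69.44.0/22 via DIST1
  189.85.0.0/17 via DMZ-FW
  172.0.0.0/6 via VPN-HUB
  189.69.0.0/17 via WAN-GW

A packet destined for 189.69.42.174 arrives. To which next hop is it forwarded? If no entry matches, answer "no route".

Routes whose prefix contains 189.69.42.174:
  188.0.0.0/7 (188.0.0.0 - 189.255.255.255) -> ACCESS1
  189.64.0.0/11 (189.64.0.0 - 189.95.255.255) -> DIST2
  189.64.0.0/12 (189.64.0.0 - 189.79.255.255) -> MPLS-PE
  189.68.0.0/15 (189.68.0.0 - 189.69.255.255) -> EDGE2
  189.69.0.0/17 (189.69.0.0 - 189.69.127.255) -> WAN-GW
More-specific entries that do NOT match:
  189.101.42.128/25 (189.101.42.128 - 189.101.42.255) does not contain 189.69.42.174
  189.69.43.0/24 (189.69.43.0 - 189.69.43.255) does not contain 189.69.42.174
  189.69.44.0/22 (189.69.44.0 - 189.69.47.255) does not contain 189.69.42.174
  189.69.64.0/18 (189.69.64.0 - 189.69.127.255) does not contain 189.69.42.174
Longest matching prefix is /17 -> next hop WAN-GW.

WAN-GW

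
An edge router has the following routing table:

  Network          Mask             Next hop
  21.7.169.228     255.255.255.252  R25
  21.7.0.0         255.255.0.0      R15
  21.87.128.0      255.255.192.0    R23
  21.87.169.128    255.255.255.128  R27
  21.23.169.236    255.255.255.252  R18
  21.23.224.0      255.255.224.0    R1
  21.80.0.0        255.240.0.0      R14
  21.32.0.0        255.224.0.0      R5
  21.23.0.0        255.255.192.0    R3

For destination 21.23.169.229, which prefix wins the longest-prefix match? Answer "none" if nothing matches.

none

21.23.169.229 is outside every listed prefix and there is no default route.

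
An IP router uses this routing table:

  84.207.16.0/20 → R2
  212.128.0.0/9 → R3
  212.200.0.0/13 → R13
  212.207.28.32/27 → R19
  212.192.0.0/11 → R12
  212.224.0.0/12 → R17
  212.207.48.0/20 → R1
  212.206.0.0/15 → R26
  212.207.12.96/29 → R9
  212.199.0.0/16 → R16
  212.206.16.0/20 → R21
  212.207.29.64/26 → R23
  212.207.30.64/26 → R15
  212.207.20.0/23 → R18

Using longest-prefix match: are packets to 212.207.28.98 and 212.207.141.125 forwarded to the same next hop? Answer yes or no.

212.207.28.98: longest match 212.206.0.0/15 -> R26
212.207.141.125: longest match 212.206.0.0/15 -> R26

yes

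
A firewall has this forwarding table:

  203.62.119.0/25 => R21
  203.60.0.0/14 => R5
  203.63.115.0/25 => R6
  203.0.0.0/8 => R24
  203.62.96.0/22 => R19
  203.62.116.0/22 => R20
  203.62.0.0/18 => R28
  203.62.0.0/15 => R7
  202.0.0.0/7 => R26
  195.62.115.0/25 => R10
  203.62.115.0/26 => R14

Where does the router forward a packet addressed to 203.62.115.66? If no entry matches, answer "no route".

Routes whose prefix contains 203.62.115.66:
  202.0.0.0/7 (202.0.0.0 - 203.255.255.255) -> R26
  203.0.0.0/8 (203.0.0.0 - 203.255.255.255) -> R24
  203.60.0.0/14 (203.60.0.0 - 203.63.255.255) -> R5
  203.62.0.0/15 (203.62.0.0 - 203.63.255.255) -> R7
More-specific entries that do NOT match:
  203.62.115.0/26 (203.62.115.0 - 203.62.115.63) does not contain 203.62.115.66
  203.62.119.0/25 (203.62.119.0 - 203.62.119.127) does not contain 203.62.115.66
  203.63.115.0/25 (203.63.115.0 - 203.63.115.127) does not contain 203.62.115.66
  195.62.115.0/25 (195.62.115.0 - 195.62.115.127) does not contain 203.62.115.66
  203.62.96.0/22 (203.62.96.0 - 203.62.99.255) does not contain 203.62.115.66
  203.62.116.0/22 (203.62.116.0 - 203.62.119.255) does not contain 203.62.115.66
  203.62.0.0/18 (203.62.0.0 - 203.62.63.255) does not contain 203.62.115.66
Longest matching prefix is /15 -> next hop R7.

R7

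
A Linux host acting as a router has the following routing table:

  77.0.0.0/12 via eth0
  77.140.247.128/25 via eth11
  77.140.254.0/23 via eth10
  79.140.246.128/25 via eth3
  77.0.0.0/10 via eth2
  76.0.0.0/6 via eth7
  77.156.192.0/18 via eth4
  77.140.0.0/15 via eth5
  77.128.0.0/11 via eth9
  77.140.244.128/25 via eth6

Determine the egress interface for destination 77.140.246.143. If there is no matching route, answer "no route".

eth5

Routes whose prefix contains 77.140.246.143:
  76.0.0.0/6 (76.0.0.0 - 79.255.255.255) -> eth7
  77.128.0.0/11 (77.128.0.0 - 77.159.255.255) -> eth9
  77.140.0.0/15 (77.140.0.0 - 77.141.255.255) -> eth5
More-specific entries that do NOT match:
  77.140.247.128/25 (77.140.247.128 - 77.140.247.255) does not contain 77.140.246.143
  79.140.246.128/25 (79.140.246.128 - 79.140.246.255) does not contain 77.140.246.143
  77.140.244.128/25 (77.140.244.128 - 77.140.244.255) does not contain 77.140.246.143
  77.140.254.0/23 (77.140.254.0 - 77.140.255.255) does not contain 77.140.246.143
  77.156.192.0/18 (77.156.192.0 - 77.156.255.255) does not contain 77.140.246.143
Longest matching prefix is /15 -> interface eth5.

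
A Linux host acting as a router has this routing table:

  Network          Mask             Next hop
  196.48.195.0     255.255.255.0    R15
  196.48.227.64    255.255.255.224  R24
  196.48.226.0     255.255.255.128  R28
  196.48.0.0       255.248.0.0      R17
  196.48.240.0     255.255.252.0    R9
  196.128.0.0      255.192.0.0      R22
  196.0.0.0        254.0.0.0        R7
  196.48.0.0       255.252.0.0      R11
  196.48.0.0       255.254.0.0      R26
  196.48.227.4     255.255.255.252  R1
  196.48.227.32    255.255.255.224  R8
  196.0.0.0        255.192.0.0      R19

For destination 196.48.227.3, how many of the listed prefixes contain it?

5

Prefixes containing 196.48.227.3:
  196.0.0.0/7 (196.0.0.0 - 197.255.255.255)
  196.0.0.0/10 (196.0.0.0 - 196.63.255.255)
  196.48.0.0/13 (196.48.0.0 - 196.55.255.255)
  196.48.0.0/14 (196.48.0.0 - 196.51.255.255)
  196.48.0.0/15 (196.48.0.0 - 196.49.255.255)
Total matching entries: 5.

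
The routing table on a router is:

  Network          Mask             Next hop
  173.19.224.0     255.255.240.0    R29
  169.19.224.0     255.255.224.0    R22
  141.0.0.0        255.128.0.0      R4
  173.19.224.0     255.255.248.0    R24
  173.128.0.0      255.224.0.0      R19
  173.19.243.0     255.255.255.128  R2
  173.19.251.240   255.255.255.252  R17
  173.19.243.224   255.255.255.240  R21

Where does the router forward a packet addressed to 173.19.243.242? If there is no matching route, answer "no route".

No entry's prefix contains 173.19.243.242; there is no default route.

no route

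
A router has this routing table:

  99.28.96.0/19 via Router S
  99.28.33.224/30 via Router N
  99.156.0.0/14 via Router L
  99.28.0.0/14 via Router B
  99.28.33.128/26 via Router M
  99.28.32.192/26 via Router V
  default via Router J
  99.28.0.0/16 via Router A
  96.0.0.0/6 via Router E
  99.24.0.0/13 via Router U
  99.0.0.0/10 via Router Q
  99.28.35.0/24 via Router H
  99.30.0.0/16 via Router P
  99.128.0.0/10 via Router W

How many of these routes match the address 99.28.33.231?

6

Prefixes containing 99.28.33.231:
  0.0.0.0/0 (default, matches everything)
  96.0.0.0/6 (96.0.0.0 - 99.255.255.255)
  99.0.0.0/10 (99.0.0.0 - 99.63.255.255)
  99.24.0.0/13 (99.24.0.0 - 99.31.255.255)
  99.28.0.0/14 (99.28.0.0 - 99.31.255.255)
  99.28.0.0/16 (99.28.0.0 - 99.28.255.255)
Total matching entries: 6.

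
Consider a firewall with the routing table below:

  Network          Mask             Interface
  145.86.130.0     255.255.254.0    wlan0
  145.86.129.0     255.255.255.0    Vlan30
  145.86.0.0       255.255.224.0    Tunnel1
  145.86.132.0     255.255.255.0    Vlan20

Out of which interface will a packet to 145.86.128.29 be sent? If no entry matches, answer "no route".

No entry's prefix contains 145.86.128.29; there is no default route.

no route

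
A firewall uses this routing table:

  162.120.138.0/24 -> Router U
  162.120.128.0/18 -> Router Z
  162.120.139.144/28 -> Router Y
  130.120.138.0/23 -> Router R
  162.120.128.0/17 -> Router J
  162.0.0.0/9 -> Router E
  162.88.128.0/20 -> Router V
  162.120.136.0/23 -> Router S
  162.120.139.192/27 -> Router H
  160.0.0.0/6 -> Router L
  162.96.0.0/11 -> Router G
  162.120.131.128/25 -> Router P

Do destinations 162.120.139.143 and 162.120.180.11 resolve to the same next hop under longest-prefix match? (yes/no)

162.120.139.143: longest match 162.120.128.0/18 -> Router Z
162.120.180.11: longest match 162.120.128.0/18 -> Router Z

yes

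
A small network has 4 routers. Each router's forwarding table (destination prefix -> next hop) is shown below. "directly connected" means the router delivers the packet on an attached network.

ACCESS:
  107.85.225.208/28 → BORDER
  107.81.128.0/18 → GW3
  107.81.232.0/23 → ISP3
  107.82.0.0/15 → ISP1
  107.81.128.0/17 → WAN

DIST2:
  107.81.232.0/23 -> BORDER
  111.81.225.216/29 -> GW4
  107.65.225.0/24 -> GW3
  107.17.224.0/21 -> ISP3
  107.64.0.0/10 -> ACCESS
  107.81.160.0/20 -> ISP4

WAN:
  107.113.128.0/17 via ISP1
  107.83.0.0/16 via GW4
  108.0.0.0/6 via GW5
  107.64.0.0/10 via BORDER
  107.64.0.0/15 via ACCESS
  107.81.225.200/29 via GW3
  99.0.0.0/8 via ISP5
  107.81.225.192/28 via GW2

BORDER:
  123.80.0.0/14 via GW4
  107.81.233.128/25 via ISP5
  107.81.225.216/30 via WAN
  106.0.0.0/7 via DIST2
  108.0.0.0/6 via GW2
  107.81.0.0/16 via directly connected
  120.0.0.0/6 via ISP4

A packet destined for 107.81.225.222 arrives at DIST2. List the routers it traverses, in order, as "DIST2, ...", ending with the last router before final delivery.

At DIST2: longest match for 107.81.225.222 is 107.64.0.0/10 -> ACCESS
At ACCESS: longest match for 107.81.225.222 is 107.81.128.0/17 -> WAN
At WAN: longest match for 107.81.225.222 is 107.64.0.0/10 -> BORDER
At BORDER: longest match for 107.81.225.222 is 107.81.0.0/16 -> directly connected

DIST2, ACCESS, WAN, BORDER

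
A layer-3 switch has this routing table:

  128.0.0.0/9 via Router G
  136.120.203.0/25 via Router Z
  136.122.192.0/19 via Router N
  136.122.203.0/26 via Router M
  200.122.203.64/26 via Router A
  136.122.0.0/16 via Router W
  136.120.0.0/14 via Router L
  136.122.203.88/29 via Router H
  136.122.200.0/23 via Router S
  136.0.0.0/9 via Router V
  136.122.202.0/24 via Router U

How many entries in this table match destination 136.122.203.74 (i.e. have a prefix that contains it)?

Prefixes containing 136.122.203.74:
  136.0.0.0/9 (136.0.0.0 - 136.127.255.255)
  136.120.0.0/14 (136.120.0.0 - 136.123.255.255)
  136.122.0.0/16 (136.122.0.0 - 136.122.255.255)
  136.122.192.0/19 (136.122.192.0 - 136.122.223.255)
Total matching entries: 4.

4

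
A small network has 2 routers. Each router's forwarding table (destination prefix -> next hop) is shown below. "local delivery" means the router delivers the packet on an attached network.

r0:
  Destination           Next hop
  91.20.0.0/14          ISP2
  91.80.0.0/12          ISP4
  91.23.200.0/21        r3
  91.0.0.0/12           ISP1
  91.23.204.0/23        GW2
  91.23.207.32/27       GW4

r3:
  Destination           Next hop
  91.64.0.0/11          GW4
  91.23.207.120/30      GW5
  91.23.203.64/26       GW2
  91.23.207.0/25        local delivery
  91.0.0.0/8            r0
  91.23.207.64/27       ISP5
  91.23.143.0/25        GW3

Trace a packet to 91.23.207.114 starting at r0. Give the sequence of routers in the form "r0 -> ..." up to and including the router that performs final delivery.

r0 -> r3

At r0: longest match for 91.23.207.114 is 91.23.200.0/21 -> r3
At r3: longest match for 91.23.207.114 is 91.23.207.0/25 -> local delivery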